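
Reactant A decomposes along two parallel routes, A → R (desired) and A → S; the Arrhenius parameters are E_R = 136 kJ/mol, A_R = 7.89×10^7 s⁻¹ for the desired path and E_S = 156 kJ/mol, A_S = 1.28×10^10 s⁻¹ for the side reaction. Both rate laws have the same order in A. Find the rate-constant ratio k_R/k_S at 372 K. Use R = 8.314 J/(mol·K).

3.97

k_R/k_S = (A_R/A_S)·exp[−(E_R−E_S)/(RT)] = (A_R/A_S)·exp[(E_S−E_R)/(RT)].
(E_S−E_R)/(RT) = (156−136)×10³/(8.314×372) = 20000/3093 = 6.467.
k_R/k_S = (7.89×10^7/1.28×10^10)·exp(6.467) = 0.006164 × 643.3 = 3.97.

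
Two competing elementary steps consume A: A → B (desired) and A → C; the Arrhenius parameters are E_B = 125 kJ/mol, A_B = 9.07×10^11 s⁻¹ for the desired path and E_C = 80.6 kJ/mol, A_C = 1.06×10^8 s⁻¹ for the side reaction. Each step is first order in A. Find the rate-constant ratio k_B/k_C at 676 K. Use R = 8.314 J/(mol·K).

3.17

k_B/k_C = (A_B/A_C)·exp[−(E_B−E_C)/(RT)] = (A_B/A_C)·exp[(E_C−E_B)/(RT)].
(E_C−E_B)/(RT) = (80.6−125)×10³/(8.314×676) = -44400/5620 = -7.900.
k_B/k_C = (9.07×10^11/1.06×10^8)·exp(-7.900) = 8557 × 3.707×10^-4 = 3.17.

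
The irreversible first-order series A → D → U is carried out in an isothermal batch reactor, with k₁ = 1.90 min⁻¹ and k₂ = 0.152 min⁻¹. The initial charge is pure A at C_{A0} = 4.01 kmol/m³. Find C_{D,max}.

For a first-order series the maximum intermediate yield is C_{D,max}/C_{A0} = (k₁/k₂)^[k₂/(k₂−k₁)].
= (1.90/0.152)^(0.152/(0.152−1.90)) = (12.50)^(-0.08696) = 0.8028.
C_{D,max} = 0.8028×4.01 = 3.22 kmol/m³.

3.22 kmol/m³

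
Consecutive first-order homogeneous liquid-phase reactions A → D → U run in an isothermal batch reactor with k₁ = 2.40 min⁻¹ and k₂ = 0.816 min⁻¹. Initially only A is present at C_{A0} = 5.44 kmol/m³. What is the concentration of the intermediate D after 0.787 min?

3.09 kmol/m³

For first-order series with pure A initially, C_D(t) = k₁C_{A0}/(k₂−k₁)·(e^(−k₁t) − e^(−k₂t)).
e^(−k₁t) = e^(−2.40×0.787) = e^(−1.889) = 0.1513; e^(−k₂t) = e^(−0.6422) = 0.5261.
C_D = 2.40×5.44/(0.816−2.40) × (0.1513−0.5261) = (-8.242)×(-0.3749) = 3.090 kmol/m³.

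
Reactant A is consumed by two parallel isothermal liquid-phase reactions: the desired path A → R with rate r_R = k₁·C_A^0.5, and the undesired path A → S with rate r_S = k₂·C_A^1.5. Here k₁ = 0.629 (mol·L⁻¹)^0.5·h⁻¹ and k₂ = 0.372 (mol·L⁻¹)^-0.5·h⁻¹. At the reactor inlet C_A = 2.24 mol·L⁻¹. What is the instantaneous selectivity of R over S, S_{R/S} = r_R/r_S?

0.755

S_{R/S} = r_R/r_S = (k₁·C_A^0.5)/(k₂·C_A^1.5) = (k₁/k₂)·C_A⁻¹.
= (0.629×2.240^0.5) / (0.372×2.240^1.5) = 0.9414/1.247 = 0.755.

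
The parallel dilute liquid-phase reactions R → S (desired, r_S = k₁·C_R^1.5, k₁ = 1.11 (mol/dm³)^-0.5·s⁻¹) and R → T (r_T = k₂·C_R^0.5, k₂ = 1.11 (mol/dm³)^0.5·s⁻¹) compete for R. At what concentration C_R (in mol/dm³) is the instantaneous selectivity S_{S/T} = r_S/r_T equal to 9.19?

S_{S/T} = (k₁/k₂)·C_R ⇒ C_R = S·k₂/k₁.
= 9.19×1.11/1.11 = 9.19 mol/dm³.

9.19 mol/dm³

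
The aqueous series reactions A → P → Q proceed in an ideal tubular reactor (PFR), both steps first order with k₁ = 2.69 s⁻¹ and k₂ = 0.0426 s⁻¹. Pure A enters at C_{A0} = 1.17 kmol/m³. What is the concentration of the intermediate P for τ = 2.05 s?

The intermediate concentration in a first-order A→B→C sequence is C_P = k₁C_{A0}(e^(−k₁τ) − e^(−k₂τ))/(k₂−k₁).
e^(−k₁τ) = e^(−2.69×2.05) = e^(−5.514) = 0.004028; e^(−k₂τ) = e^(−0.08733) = 0.9164.
C_P = 2.69×1.17/(0.0426−2.69) × (0.004028−0.9164) = (-1.189)×(-0.9123) = 1.085 kmol/m³.

1.08 kmol/m³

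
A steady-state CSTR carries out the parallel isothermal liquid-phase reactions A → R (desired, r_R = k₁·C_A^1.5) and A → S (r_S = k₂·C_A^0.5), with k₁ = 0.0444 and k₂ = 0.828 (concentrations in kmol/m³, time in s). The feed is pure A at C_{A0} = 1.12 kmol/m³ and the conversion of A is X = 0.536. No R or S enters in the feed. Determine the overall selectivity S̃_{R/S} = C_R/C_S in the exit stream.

0.0279

Exit C_A = C_{A0}(1−X) = 1.12×0.464 = 0.5197 kmol/m³.
In a CSTR the entire volume is at exit conditions, so r_R = 0.0444×0.5197^1.5 = 0.01663 and r_S = 0.828×0.5197^0.5 = 0.5969.
Overall selectivity = C_R/C_S = r_Rτ/(r_Sτ) = r_R/r_S = 0.0279.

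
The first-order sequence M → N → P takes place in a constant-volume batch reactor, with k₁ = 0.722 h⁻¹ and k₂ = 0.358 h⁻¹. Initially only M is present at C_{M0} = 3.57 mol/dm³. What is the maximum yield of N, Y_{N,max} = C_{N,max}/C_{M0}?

0.502

Evaluating C_N at t_opt = ln(k₂/k₁)/(k₂−k₁) gives C_{N,max}/C_{M0} = (k₁/k₂)^[k₂/(k₂−k₁)].
= (0.722/0.358)^(0.358/(0.358−0.722)) = (2.017)^(-0.9835) = 0.5016.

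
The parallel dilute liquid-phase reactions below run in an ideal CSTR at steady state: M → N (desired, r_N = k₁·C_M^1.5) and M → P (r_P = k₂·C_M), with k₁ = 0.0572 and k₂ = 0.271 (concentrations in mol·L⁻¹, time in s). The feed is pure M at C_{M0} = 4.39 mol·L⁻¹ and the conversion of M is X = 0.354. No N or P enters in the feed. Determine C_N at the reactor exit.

0.408 mol·L⁻¹

Exit C_M = C_{M0}(1−X) = 4.39×0.646 = 2.836 mol·L⁻¹.
In a CSTR the entire volume is at exit conditions, so r_N = 0.0572×2.836^1.5 = 0.2732 and r_P = 0.271×2.836 = 0.7685.
Fraction of consumed M going to N: r_N/(r_N+r_P) = 0.2622.
C_N = 0.2622·C_{M0}·X = 0.2622×4.39×0.354 = 0.408 mol·L⁻¹.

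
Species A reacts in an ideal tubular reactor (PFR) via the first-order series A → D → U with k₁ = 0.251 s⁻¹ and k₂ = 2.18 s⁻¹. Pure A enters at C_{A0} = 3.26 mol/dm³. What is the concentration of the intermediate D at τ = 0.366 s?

The intermediate concentration in a first-order A→B→C sequence is C_D = k₁C_{A0}(e^(−k₁τ) − e^(−k₂τ))/(k₂−k₁).
e^(−k₁τ) = e^(−0.251×0.366) = e^(−0.09187) = 0.9122; e^(−k₂τ) = e^(−0.7979) = 0.4503.
C_D = 0.251×3.26/(2.18−0.251) × (0.9122−0.4503) = 0.4242×0.4619 = 0.1960 mol/dm³.

0.196 mol/dm³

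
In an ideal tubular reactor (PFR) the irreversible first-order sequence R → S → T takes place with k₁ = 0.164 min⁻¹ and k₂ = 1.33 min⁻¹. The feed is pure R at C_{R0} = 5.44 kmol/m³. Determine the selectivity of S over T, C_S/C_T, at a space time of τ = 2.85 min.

0.295

The intermediate concentration in a first-order A→B→C sequence is C_S = k₁C_{R0}(e^(−k₁τ) − e^(−k₂τ))/(k₂−k₁).
e^(−k₁τ) = e^(−0.164×2.85) = e^(−0.4674) = 0.6266; e^(−k₂τ) = e^(−3.791) = 0.02258.
C_S = 0.164×5.44/(1.33−0.164) × (0.6266−0.02258) = 0.7651×0.6040 = 0.4622 kmol/m³.
C_R = C_{R0}e^(−k₁τ) = 3.409 kmol/m³, so C_T = C_{R0}−C_R−C_S = 1.569 kmol/m³; C_S/C_T = 0.295.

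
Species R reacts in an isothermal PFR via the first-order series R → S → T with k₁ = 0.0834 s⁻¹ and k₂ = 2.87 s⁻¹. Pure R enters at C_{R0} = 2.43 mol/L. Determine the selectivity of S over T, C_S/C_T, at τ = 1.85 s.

0.217

For first-order series with pure R initially, C_S(τ) = k₁C_{R0}/(k₂−k₁)·(e^(−k₁τ) − e^(−k₂τ)).
e^(−k₁τ) = e^(−0.0834×1.85) = e^(−0.1543) = 0.8570; e^(−k₂τ) = e^(−5.310) = 0.004944.
C_S = 0.0834×2.43/(2.87−0.0834) × (0.8570−0.004944) = 0.07273×0.8521 = 0.06197 mol/L.
C_R = C_{R0}e^(−k₁τ) = 2.083 mol/L, so C_T = C_{R0}−C_R−C_S = 0.2855 mol/L; C_S/C_T = 0.217.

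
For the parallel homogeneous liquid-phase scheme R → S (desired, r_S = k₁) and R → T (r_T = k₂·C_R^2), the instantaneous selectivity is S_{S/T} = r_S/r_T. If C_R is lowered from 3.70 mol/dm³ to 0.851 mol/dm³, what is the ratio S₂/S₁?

18.9

S_{S/T} = (k₁/k₂)·C_R^-2, so S₂/S₁ = (C_{R,2}/C_{R,1})^-2.
= (0.851/3.70)^(-2) = (0.2300)^(-2) = 18.9.
Selectivity toward S rises as C_R falls — low-concentration operation is favoured.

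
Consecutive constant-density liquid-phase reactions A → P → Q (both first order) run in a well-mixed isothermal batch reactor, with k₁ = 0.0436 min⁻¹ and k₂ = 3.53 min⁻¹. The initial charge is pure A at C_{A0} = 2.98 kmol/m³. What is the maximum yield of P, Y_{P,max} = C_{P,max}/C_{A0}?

At the optimum, C_{P,max}/C_{A0} = (k₁/k₂)^[k₂/(k₂−k₁)].
= (0.0436/3.53)^(3.53/(3.53−0.0436)) = (0.01235)^(1.013) = 0.01169.

0.0117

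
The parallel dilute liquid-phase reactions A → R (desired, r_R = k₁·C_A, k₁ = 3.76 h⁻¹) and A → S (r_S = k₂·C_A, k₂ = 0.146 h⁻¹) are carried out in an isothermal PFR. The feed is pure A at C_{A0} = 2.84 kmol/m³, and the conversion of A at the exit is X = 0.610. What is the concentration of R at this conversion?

C_A = C_{A0}(1−X) = 1.108 kmol/m³.
Both paths are first order in A, so the instantaneous fraction to R is constant: dC_R/d(−C_A) = k₁/(k₁+k₂) = 0.9626.
C_R = 0.9626·(C_{A0}−C_A) = 0.9626×1.732 = 1.67 kmol/m³.

1.67 kmol/m³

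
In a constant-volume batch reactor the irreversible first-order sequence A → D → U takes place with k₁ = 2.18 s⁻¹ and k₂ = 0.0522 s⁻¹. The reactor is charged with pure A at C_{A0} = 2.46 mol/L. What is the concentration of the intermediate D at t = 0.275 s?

Solving the coupled first-order balances gives C_D(t) = [k₁/(k₂−k₁)]·C_{A0}·(e^(−k₁t) − e^(−k₂t)).
e^(−k₁t) = e^(−2.18×0.275) = e^(−0.5995) = 0.5491; e^(−k₂t) = e^(−0.01436) = 0.9857.
C_D = 2.18×2.46/(0.0522−2.18) × (0.5491−0.9857) = (-2.520)×(-0.4367) = 1.101 mol/L.

1.10 mol/L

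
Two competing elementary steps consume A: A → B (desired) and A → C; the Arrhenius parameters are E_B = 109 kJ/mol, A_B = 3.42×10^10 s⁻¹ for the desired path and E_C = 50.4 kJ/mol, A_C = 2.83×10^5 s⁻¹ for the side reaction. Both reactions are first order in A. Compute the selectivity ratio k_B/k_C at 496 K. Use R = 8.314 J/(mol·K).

Since both paths have the same order in A, the concentration cancels and S_{B/C} = k_B/k_C = (A_B/A_C)·exp[(E_C−E_B)/(RT)].
(E_C−E_B)/(RT) = (50.4−109)×10³/(8.314×496) = -58600/4124 = -14.21.
k_B/k_C = (3.42×10^10/2.83×10^5)·exp(-14.21) = 1.208×10^5 × 6.738×10^-7 = 0.0814.

0.0814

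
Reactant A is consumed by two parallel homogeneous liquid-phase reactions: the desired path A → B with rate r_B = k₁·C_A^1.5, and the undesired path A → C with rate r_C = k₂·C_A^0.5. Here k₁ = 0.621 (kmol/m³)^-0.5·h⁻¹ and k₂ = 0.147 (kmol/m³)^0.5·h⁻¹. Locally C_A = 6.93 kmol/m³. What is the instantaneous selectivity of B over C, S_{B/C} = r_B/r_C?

S_{B/C} = r_B/r_C = (k₁·C_A^1.5)/(k₂·C_A^0.5) = (k₁/k₂)·C_A.
= (0.621×6.930^1.5) / (0.147×6.930^0.5) = 11.33/0.3870 = 29.3.

29.3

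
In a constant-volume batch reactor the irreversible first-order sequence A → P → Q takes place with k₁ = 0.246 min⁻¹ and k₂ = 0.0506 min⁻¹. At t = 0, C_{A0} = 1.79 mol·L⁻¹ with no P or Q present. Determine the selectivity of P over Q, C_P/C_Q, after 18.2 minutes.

0.971

The intermediate concentration in a first-order A→B→C sequence is C_P = k₁C_{A0}(e^(−k₁t) − e^(−k₂t))/(k₂−k₁).
e^(−k₁t) = e^(−0.246×18.2) = e^(−4.477) = 0.01137; e^(−k₂t) = e^(−0.9209) = 0.3982.
C_P = 0.246×1.79/(0.0506−0.246) × (0.01137−0.3982) = (-2.254)×(-0.3868) = 0.8716 mol·L⁻¹.
C_A = C_{A0}e^(−k₁t) = 0.02034 mol·L⁻¹, so C_Q = C_{A0}−C_A−C_P = 0.8980 mol·L⁻¹; C_P/C_Q = 0.971.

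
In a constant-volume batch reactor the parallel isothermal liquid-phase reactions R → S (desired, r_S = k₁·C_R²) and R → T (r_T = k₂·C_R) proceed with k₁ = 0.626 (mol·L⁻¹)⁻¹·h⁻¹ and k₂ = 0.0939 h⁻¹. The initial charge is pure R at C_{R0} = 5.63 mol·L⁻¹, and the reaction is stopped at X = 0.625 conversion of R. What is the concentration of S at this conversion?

C_R = C_{R0}(1−X) = 2.111 mol·L⁻¹.
Along a PFR/batch, dC_T/dC_R = −r_T/(r_S+r_T) = −k₂/(k₂+k₁·C_R).
Integrating from C_{R0} to C_R: C_T = (0.0939/0.626)·ln[(0.0939+0.626·5.63)/(0.0939+0.626·2.11)] = 0.1500·ln(3.618/1.416) = 0.1408 mol·L⁻¹.
Then C_S = (C_{R0}−C_R) − C_T = 3.519 − 0.1408 = 3.378 mol·L⁻¹.

3.38 mol·L⁻¹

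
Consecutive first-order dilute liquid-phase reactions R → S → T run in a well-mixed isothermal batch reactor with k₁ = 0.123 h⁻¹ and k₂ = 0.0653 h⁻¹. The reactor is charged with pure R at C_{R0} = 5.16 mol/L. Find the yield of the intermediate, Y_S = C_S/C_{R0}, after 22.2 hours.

0.361

For first-order series with pure R initially, C_S(t) = k₁C_{R0}/(k₂−k₁)·(e^(−k₁t) − e^(−k₂t)).
e^(−k₁t) = e^(−0.123×22.2) = e^(−2.731) = 0.06518; e^(−k₂t) = e^(−1.450) = 0.2347.
C_S = 0.123×5.16/(0.0653−0.123) × (0.06518−0.2347) = (-11.00)×(-0.1695) = 1.864 mol/L.
Y_S = C_S/C_{R0} = 1.864/5.16 = 0.361.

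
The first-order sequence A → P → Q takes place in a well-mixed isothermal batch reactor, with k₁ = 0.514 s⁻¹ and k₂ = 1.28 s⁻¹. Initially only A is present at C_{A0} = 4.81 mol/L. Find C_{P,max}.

For a first-order series the maximum intermediate yield is C_{P,max}/C_{A0} = (k₁/k₂)^[k₂/(k₂−k₁)].
= (0.514/1.28)^(1.28/(1.28−0.514)) = (0.4016)^(1.671) = 0.2177.
C_{P,max} = 0.2177×4.81 = 1.05 mol/L.

1.05 mol/L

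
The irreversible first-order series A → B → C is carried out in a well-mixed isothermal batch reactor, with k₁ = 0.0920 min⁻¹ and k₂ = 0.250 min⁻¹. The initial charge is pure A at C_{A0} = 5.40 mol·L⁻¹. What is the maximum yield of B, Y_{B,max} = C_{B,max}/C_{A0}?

For a first-order series the maximum intermediate yield is C_{B,max}/C_{A0} = (k₁/k₂)^[k₂/(k₂−k₁)].
= (0.0920/0.250)^(0.250/(0.250−0.0920)) = (0.3680)^(1.582) = 0.2056.

0.206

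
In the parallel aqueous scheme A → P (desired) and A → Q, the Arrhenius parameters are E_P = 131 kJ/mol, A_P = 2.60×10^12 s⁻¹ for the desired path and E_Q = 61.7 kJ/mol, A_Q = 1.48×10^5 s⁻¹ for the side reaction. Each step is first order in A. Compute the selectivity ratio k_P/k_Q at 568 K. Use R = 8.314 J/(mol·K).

Since both paths have the same order in A, the concentration cancels and S_{P/Q} = k_P/k_Q = (A_P/A_Q)·exp[(E_Q−E_P)/(RT)].
(E_Q−E_P)/(RT) = (61.7−131)×10³/(8.314×568) = -69300/4722 = -14.67.
k_P/k_Q = (2.60×10^12/1.48×10^5)·exp(-14.67) = 1.757×10^7 × 4.234×10^-7 = 7.44.
Since E_P > E_Q, raising the temperature improves selectivity toward P.

7.44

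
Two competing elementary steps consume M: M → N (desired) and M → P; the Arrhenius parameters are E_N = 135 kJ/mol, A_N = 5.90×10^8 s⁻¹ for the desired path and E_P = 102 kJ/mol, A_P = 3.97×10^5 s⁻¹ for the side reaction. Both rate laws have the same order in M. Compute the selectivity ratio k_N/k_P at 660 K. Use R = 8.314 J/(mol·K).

3.63

k_N/k_P = (A_N/A_P)·exp[−(E_N−E_P)/(RT)] = (A_N/A_P)·exp[(E_P−E_N)/(RT)].
(E_P−E_N)/(RT) = (102−135)×10³/(8.314×660) = -33000/5487 = -6.014.
k_N/k_P = (5.90×10^8/3.97×10^5)·exp(-6.014) = 1486 × 0.002444 = 3.63.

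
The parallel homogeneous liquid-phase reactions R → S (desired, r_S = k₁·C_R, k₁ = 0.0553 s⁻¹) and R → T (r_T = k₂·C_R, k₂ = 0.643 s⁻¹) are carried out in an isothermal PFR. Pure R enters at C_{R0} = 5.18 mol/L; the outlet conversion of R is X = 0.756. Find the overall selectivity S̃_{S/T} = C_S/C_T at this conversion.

C_R = C_{R0}(1−X) = 1.264 mol/L.
Both paths are first order in R, so the instantaneous fraction to S is constant: dC_S/d(−C_R) = k₁/(k₁+k₂) = 0.07919.
C_S = 0.07919·(C_{R0}−C_R) = 0.07919×3.916 = 0.310 mol/L.
C_T = (C_{R0}−C_R)−C_S = 3.606 mol/L; S̃_{S/T} = 0.3101/3.606 = 0.0860.

0.0860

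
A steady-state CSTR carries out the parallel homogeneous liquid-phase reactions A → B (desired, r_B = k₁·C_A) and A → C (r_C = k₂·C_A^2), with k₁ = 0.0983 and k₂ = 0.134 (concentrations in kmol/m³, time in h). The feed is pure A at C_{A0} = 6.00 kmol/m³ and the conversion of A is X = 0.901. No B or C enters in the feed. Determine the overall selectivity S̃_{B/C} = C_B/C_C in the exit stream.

Exit C_A = C_{A0}(1−X) = 6.00×0.0990 = 0.5940 kmol/m³.
Rates in a CSTR are evaluated at the outlet concentration: r_B = 0.0983×0.5940 = 0.05839, r_C = 0.134×0.5940^2 = 0.04728.
Overall selectivity = C_B/C_C = r_Bτ/(r_Cτ) = r_B/r_C = 1.23.

1.23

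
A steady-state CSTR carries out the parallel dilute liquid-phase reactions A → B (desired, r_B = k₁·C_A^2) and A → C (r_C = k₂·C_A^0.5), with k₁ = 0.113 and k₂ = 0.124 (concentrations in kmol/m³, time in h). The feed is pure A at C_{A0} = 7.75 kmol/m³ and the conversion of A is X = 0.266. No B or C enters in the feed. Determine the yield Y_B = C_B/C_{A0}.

0.246

Exit C_A = C_{A0}(1−X) = 7.75×0.734 = 5.688 kmol/m³.
In a CSTR the entire volume is at exit conditions, so r_B = 0.113×5.688^2 = 3.657 and r_C = 0.124×5.688^0.5 = 0.2957.
Fraction of consumed A going to B: r_B/(r_B+r_C) = 0.9252.
C_B = 0.9252·C_{A0}·X = 0.9252×7.75×0.266 = 1.91 kmol/m³; Y_B = C_B/C_{A0} = 0.246.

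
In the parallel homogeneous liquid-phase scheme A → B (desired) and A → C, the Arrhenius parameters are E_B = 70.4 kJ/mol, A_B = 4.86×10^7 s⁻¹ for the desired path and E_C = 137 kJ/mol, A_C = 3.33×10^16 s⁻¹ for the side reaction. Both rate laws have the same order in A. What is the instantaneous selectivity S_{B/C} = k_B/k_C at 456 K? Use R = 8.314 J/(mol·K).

With equal orders, S_{B/C} = k_B/k_C = (A_B/A_C)·exp[(E_C−E_B)/(RT)].
(E_C−E_B)/(RT) = (137−70.4)×10³/(8.314×456) = 66600/3791 = 17.57.
k_B/k_C = (4.86×10^7/3.33×10^16)·exp(17.57) = 1.459×10^-9 × 4.259×10^7 = 0.0622.

0.0622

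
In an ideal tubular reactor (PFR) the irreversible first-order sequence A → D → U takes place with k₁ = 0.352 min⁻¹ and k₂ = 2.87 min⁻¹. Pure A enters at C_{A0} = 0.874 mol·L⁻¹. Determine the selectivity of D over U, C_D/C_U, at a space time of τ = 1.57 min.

0.228

Solving the coupled first-order balances gives C_D(τ) = [k₁/(k₂−k₁)]·C_{A0}·(e^(−k₁τ) − e^(−k₂τ)).
e^(−k₁τ) = e^(−0.352×1.57) = e^(−0.5526) = 0.5754; e^(−k₂τ) = e^(−4.506) = 0.01104.
C_D = 0.352×0.874/(2.87−0.352) × (0.5754−0.01104) = 0.1222×0.5644 = 0.06896 mol·L⁻¹.
C_A = C_{A0}e^(−k₁τ) = 0.5029 mol·L⁻¹, so C_U = C_{A0}−C_A−C_D = 0.3021 mol·L⁻¹; C_D/C_U = 0.228.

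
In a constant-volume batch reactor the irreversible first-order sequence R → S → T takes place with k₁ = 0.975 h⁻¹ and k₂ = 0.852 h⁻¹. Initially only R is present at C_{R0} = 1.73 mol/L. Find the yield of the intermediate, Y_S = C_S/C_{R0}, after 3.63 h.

0.130

The intermediate concentration in a first-order A→B→C sequence is C_S = k₁C_{R0}(e^(−k₁t) − e^(−k₂t))/(k₂−k₁).
e^(−k₁t) = e^(−0.975×3.63) = e^(−3.539) = 0.02904; e^(−k₂t) = e^(−3.093) = 0.04538.
C_S = 0.975×1.73/(0.852−0.975) × (0.02904−0.04538) = (-13.71)×(-0.01634) = 0.2241 mol/L.
Y_S = C_S/C_{R0} = 0.2241/1.73 = 0.130.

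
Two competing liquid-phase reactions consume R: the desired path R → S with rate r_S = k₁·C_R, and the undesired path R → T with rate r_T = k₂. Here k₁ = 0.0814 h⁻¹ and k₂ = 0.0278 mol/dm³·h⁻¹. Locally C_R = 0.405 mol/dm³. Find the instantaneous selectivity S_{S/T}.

S_{S/T} = r_S/r_T = (k₁·C_R)/(k₂) = (k₁/k₂)·C_R.
= (0.0814×0.4050) / (0.0278) = 0.03297/0.02780 = 1.19.
Since the desired path is higher order in R, keeping C_R high (PFR or concentrated feed) favours S.

1.19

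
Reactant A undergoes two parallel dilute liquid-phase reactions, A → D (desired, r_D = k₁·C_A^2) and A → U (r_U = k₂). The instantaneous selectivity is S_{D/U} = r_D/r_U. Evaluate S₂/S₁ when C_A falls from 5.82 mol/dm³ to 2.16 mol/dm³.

S_{D/U} = (k₁/k₂)·C_A^2, so S₂/S₁ = (C_{A,2}/C_{A,1})^2.
= (2.16/5.82)^2 = (0.3711)^2 = 0.138.

0.138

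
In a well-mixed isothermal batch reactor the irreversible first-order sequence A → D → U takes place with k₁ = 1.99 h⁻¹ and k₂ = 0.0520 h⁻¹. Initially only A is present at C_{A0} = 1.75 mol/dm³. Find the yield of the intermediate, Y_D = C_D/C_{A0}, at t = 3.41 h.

Solving the coupled first-order balances gives C_D(t) = [k₁/(k₂−k₁)]·C_{A0}·(e^(−k₁t) − e^(−k₂t)).
e^(−k₁t) = e^(−1.99×3.41) = e^(−6.786) = 0.001130; e^(−k₂t) = e^(−0.1773) = 0.8375.
C_D = 1.99×1.75/(0.0520−1.99) × (0.001130−0.8375) = (-1.797)×(-0.8364) = 1.503 mol/dm³.
Y_D = C_D/C_{A0} = 1.503/1.75 = 0.859.

0.859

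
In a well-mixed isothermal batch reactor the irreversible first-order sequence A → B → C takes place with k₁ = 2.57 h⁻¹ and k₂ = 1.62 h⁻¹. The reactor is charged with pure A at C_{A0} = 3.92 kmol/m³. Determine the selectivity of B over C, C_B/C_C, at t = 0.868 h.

0.716

For first-order series with pure A initially, C_B(t) = k₁C_{A0}/(k₂−k₁)·(e^(−k₁t) − e^(−k₂t)).
e^(−k₁t) = e^(−2.57×0.868) = e^(−2.231) = 0.1074; e^(−k₂t) = e^(−1.406) = 0.2451.
C_B = 2.57×3.92/(1.62−2.57) × (0.1074−0.2451) = (-10.60)×(-0.1376) = 1.460 kmol/m³.
C_A = C_{A0}e^(−k₁t) = 0.4212 kmol/m³, so C_C = C_{A0}−C_A−C_B = 2.039 kmol/m³; C_B/C_C = 0.716.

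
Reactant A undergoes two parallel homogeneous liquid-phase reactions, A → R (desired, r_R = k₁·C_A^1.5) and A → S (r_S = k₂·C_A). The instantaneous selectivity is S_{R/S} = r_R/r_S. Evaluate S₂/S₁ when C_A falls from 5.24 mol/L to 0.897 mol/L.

S_{R/S} = (k₁/k₂)·C_A^0.5, so S₂/S₁ = (C_{A,2}/C_{A,1})^0.5.
= (0.897/5.24)^0.5 = (0.1712)^0.5 = 0.414.
Selectivity toward R falls as C_A falls — high-concentration operation is favoured.

0.414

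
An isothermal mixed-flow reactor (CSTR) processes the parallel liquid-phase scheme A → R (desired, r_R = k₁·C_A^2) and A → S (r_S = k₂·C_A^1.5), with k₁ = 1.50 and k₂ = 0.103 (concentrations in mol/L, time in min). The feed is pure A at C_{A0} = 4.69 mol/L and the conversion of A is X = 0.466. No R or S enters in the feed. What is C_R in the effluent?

2.09 mol/L

Exit C_A = C_{A0}(1−X) = 4.69×0.534 = 2.504 mol/L.
A CSTR operates uniformly at the exit composition, giving r_R = 9.408 and r_S = 0.4082 (each k·C_A^n at C_A = 2.504).
Fraction of consumed A going to R: r_R/(r_R+r_S) = 0.9584.
C_R = 0.9584·C_{A0}·X = 0.9584×4.69×0.466 = 2.09 mol/L.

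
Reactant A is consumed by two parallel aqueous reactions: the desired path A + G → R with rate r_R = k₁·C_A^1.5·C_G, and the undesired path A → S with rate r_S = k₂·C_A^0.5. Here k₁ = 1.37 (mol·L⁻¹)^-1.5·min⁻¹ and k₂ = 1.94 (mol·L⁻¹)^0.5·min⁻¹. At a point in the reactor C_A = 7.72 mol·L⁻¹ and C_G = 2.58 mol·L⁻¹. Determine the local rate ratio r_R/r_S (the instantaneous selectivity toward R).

S_{R/S} = r_R/r_S = (k₁·C_A^1.5·C_G)/(k₂·C_A^0.5) = (k₁/k₂)·C_A·C_G.
= (1.37×7.720^1.5×2.580) / (1.94×7.720^0.5) = 75.82/5.390 = 14.1.
Since the desired path is higher order in A, keeping C_A high (PFR or concentrated feed) favours R.

14.1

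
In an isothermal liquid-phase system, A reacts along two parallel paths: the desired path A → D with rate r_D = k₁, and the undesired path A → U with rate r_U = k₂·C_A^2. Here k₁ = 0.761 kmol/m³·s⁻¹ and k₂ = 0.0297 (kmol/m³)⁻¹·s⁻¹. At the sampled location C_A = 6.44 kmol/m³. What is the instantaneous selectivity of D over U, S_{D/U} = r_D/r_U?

0.618

S_{D/U} = r_D/r_U = (k₁)/(k₂·C_A^2) = (k₁/k₂)·C_A^-2.
= (0.761) / (0.0297×6.440^2) = 0.7610/1.232 = 0.618.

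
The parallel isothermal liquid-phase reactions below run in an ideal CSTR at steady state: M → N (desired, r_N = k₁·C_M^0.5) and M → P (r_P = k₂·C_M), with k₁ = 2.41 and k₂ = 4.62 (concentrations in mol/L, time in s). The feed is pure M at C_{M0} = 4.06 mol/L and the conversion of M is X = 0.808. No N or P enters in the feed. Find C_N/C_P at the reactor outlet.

Exit C_M = C_{M0}(1−X) = 4.06×0.192 = 0.7795 mol/L.
In a CSTR the entire volume is at exit conditions, so r_N = 2.41×0.7795^0.5 = 2.128 and r_P = 4.62×0.7795 = 3.601.
Overall selectivity = C_N/C_P = r_Nτ/(r_Pτ) = r_N/r_P = 0.591.

0.591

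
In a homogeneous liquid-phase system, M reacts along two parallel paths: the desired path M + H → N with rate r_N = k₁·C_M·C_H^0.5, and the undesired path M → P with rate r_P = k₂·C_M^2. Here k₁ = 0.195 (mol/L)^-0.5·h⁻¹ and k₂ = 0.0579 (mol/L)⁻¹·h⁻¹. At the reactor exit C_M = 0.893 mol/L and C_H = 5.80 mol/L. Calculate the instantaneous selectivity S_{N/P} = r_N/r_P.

S_{N/P} = r_N/r_P = (k₁·C_M·C_H^0.5)/(k₂·C_M^2) = (k₁/k₂)·C_M⁻¹·C_H^0.5.
= (0.195×0.8930×5.800^0.5) / (0.0579×0.8930^2) = 0.4194/0.04617 = 9.08.
The undesired path is higher order in M, so low C_M (CSTR or dilute feed) favours N.

9.08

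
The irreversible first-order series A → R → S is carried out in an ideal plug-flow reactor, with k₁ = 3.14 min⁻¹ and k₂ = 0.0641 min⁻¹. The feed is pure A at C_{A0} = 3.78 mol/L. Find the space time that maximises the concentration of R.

1.27 min

The intermediate peaks when r₁ = r₂, i.e. k₁e^(−k₁τ) = k₂e^(−k₂τ), giving τ_opt = ln(k₂/k₁)/(k₂−k₁).
= ln(0.0641/3.14)/(0.0641−3.14) = ln(0.02041)/-3.076 = -3.892/-3.076 = 1.27 min.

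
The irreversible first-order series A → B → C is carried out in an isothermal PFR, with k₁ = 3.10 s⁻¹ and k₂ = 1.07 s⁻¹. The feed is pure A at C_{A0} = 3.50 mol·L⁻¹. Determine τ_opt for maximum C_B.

0.524 s

The intermediate peaks when r₁ = r₂, i.e. k₁e^(−k₁τ) = k₂e^(−k₂τ), giving τ_opt = ln(k₂/k₁)/(k₂−k₁).
= ln(1.07/3.10)/(1.07−3.10) = ln(0.3452)/-2.030 = -1.064/-2.030 = 0.524 s.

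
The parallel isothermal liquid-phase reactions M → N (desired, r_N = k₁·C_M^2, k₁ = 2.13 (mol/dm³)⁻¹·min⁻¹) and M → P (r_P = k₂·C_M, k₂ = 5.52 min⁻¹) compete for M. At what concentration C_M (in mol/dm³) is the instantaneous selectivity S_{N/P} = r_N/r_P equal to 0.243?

S_{N/P} = (k₁/k₂)·C_M ⇒ C_M = S·k₂/k₁.
= 0.243×5.52/2.13 = 0.630 mol/dm³.

0.630 mol/dm³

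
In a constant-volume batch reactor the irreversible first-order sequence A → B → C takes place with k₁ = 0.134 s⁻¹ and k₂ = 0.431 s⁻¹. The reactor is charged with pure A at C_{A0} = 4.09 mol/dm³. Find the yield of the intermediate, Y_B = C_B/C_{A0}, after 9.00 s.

0.126

For first-order series with pure A initially, C_B(t) = k₁C_{A0}/(k₂−k₁)·(e^(−k₁t) − e^(−k₂t)).
e^(−k₁t) = e^(−0.134×9.00) = e^(−1.206) = 0.2994; e^(−k₂t) = e^(−3.879) = 0.02067.
C_B = 0.134×4.09/(0.431−0.134) × (0.2994−0.02067) = 1.845×0.2787 = 0.5143 mol/dm³.
Y_B = C_B/C_{A0} = 0.5143/4.09 = 0.126.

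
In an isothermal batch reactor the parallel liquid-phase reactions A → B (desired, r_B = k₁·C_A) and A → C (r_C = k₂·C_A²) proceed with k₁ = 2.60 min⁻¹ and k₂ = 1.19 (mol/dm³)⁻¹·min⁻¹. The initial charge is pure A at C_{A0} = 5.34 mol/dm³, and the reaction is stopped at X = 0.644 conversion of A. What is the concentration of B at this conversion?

C_A = C_{A0}(1−X) = 1.901 mol/dm³.
Along a PFR/batch, dC_B/dC_A = −r_B/(r_B+r_C) = −k₁/(k₁+k₂·C_A).
Integrating from C_{A0} to C_A: C_B = (2.60/1.19)·ln[(2.60+1.19·5.34)/(2.60+1.19·1.90)] = 2.185·ln(8.955/4.862) = 1.334 mol/dm³.

1.33 mol/dm³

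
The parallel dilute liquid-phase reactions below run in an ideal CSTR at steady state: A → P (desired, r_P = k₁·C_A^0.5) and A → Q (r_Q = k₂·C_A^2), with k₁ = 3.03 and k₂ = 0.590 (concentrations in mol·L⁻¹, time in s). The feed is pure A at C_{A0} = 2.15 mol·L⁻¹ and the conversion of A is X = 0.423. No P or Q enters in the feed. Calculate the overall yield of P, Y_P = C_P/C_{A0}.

Exit C_A = C_{A0}(1−X) = 2.15×0.577 = 1.241 mol·L⁻¹.
In a CSTR the entire volume is at exit conditions, so r_P = 3.03×1.241^0.5 = 3.375 and r_Q = 0.590×1.241^2 = 0.9080.
Fraction of consumed A going to P: r_P/(r_P+r_Q) = 0.7880.
C_P = 0.7880·C_{A0}·X = 0.7880×2.15×0.423 = 0.717 mol·L⁻¹; Y_P = C_P/C_{A0} = 0.333.

0.333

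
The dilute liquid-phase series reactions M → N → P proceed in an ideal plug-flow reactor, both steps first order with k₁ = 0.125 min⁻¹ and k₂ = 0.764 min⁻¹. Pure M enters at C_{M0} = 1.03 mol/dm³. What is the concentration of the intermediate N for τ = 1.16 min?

Solving the coupled first-order balances gives C_N(τ) = [k₁/(k₂−k₁)]·C_{M0}·(e^(−k₁τ) − e^(−k₂τ)).
e^(−k₁τ) = e^(−0.125×1.16) = e^(−0.1450) = 0.8650; e^(−k₂τ) = e^(−0.8862) = 0.4122.
C_N = 0.125×1.03/(0.764−0.125) × (0.8650−0.4122) = 0.2015×0.4528 = 0.09124 mol/dm³.

0.0912 mol/dm³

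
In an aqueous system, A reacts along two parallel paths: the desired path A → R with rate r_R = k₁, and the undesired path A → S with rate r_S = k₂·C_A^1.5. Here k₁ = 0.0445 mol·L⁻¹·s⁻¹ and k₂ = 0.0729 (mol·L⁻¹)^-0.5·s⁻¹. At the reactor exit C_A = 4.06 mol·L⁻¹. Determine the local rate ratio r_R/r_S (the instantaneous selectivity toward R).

S_{R/S} = r_R/r_S = (k₁)/(k₂·C_A^1.5) = (k₁/k₂)·C_A^-1.5.
= (0.0445) / (0.0729×4.060^1.5) = 0.04450/0.5964 = 0.0746.
The undesired path is higher order in A, so low C_A (CSTR or dilute feed) favours R.

0.0746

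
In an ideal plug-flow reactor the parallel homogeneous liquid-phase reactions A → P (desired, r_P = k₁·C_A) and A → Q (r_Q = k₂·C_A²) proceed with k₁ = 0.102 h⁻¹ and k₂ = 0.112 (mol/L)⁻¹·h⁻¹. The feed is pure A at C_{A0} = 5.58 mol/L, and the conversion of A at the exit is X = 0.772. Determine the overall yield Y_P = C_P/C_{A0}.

0.178

C_A = C_{A0}(1−X) = 1.272 mol/L.
Along a PFR/batch, dC_P/dC_A = −r_P/(r_P+r_Q) = −k₁/(k₁+k₂·C_A).
Integrating from C_{A0} to C_A: C_P = (0.102/0.112)·ln[(0.102+0.112·5.58)/(0.102+0.112·1.27)] = 0.9107·ln(0.7270/0.2445) = 0.9924 mol/L.
Y_P = C_P/C_{A0} = 0.9924/5.58 = 0.178.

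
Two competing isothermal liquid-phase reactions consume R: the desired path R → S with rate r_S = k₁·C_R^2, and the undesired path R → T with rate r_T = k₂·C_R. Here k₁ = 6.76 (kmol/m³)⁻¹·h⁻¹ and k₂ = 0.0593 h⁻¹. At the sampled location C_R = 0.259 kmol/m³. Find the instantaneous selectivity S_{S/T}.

29.5

S_{S/T} = r_S/r_T = (k₁·C_R^2)/(k₂·C_R) = (k₁/k₂)·C_R.
= (6.76×0.2590^2) / (0.0593×0.2590) = 0.4535/0.01536 = 29.5.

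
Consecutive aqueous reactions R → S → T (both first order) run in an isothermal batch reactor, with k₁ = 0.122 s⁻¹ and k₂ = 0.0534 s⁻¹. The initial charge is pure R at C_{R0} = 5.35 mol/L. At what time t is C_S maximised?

Setting dC_S/dt = 0 gives t_opt = ln(k₂/k₁)/(k₂−k₁).
= ln(0.0534/0.122)/(0.0534−0.122) = ln(0.4377)/-0.06860 = -0.8262/-0.06860 = 12.0 s.

12.0 s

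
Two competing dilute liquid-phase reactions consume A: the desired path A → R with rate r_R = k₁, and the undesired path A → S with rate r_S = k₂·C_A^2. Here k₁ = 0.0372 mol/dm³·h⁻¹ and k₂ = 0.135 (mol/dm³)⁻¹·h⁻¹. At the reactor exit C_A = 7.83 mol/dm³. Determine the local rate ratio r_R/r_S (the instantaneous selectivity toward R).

0.00449

S_{R/S} = r_R/r_S = (k₁)/(k₂·C_A^2) = (k₁/k₂)·C_A^-2.
= (0.0372) / (0.135×7.830^2) = 0.03720/8.277 = 0.00449.
The undesired path is higher order in A, so low C_A (CSTR or dilute feed) favours R.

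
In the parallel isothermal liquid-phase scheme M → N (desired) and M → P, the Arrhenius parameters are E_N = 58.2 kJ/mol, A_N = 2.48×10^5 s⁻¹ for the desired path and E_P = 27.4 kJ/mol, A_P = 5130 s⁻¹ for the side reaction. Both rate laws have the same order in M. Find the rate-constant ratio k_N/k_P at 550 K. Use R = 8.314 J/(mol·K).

k_N/k_P = (A_N/A_P)·exp[−(E_N−E_P)/(RT)] = (A_N/A_P)·exp[(E_P−E_N)/(RT)].
(E_P−E_N)/(RT) = (27.4−58.2)×10³/(8.314×550) = -30800/4573 = -6.736.
k_N/k_P = (2.48×10^5/5130)·exp(-6.736) = 48.34 × 0.001188 = 0.0574.
Since E_N > E_P, raising the temperature improves selectivity toward N.

0.0574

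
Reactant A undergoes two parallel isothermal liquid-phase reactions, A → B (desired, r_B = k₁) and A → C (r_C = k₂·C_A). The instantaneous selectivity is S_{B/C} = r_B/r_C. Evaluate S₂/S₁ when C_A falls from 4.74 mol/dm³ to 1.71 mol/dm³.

2.77

S_{B/C} = (k₁/k₂)·C_A⁻¹, so S₂/S₁ = (C_{A,2}/C_{A,1})⁻¹.
= 4.74/1.71 = 2.77.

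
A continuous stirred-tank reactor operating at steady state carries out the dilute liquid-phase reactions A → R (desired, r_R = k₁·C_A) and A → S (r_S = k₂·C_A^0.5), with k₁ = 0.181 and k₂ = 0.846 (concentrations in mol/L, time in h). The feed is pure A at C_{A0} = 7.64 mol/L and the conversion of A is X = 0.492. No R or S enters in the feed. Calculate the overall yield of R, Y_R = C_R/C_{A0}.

Exit C_A = C_{A0}(1−X) = 7.64×0.508 = 3.881 mol/L.
A CSTR operates uniformly at the exit composition, giving r_R = 0.7025 and r_S = 1.667 (each k·C_A^n at C_A = 3.881).
Fraction of consumed A going to R: r_R/(r_R+r_S) = 0.2965.
C_R = 0.2965·C_{A0}·X = 0.2965×7.64×0.492 = 1.11 mol/L; Y_R = C_R/C_{A0} = 0.146.

0.146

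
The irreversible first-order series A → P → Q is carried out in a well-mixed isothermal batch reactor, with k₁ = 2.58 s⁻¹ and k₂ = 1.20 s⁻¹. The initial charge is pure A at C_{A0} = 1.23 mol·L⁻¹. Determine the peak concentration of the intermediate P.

Evaluating C_P at t_opt = ln(k₂/k₁)/(k₂−k₁) gives C_{P,max}/C_{A0} = (k₁/k₂)^[k₂/(k₂−k₁)].
= (2.58/1.20)^(1.20/(1.20−2.58)) = (2.150)^(-0.8696) = 0.5140.
C_{P,max} = 0.5140×1.23 = 0.632 mol·L⁻¹.

0.632 mol·L⁻¹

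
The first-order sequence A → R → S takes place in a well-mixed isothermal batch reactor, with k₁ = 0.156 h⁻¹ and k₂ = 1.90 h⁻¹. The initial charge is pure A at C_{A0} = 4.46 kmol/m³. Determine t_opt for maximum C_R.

1.43 h

Setting dC_R/dt = 0 gives t_opt = ln(k₂/k₁)/(k₂−k₁).
= ln(1.90/0.156)/(1.90−0.156) = ln(12.18)/1.744 = 2.500/1.744 = 1.43 h.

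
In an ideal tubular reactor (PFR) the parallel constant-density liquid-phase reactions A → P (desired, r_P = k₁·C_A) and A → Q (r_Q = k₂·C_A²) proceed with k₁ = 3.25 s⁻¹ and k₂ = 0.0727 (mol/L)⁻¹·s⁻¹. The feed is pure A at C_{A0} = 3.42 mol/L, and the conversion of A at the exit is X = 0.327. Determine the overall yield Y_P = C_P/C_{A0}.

C_A = C_{A0}(1−X) = 2.302 mol/L.
Along a PFR/batch, dC_P/dC_A = −r_P/(r_P+r_Q) = −k₁/(k₁+k₂·C_A).
Integrating from C_{A0} to C_A: C_P = (3.25/0.0727)·ln[(3.25+0.0727·3.42)/(3.25+0.0727·2.30)] = 44.70·ln(3.499/3.417) = 1.051 mol/L.
Y_P = C_P/C_{A0} = 1.051/3.42 = 0.307.

0.307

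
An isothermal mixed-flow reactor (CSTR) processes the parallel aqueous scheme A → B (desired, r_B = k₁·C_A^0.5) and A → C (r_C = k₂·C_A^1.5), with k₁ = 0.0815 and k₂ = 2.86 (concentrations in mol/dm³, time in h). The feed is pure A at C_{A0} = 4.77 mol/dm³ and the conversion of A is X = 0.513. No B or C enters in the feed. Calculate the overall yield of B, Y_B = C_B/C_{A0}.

Exit C_A = C_{A0}(1−X) = 4.77×0.487 = 2.323 mol/dm³.
A CSTR operates uniformly at the exit composition, giving r_B = 0.1242 and r_C = 10.13 (each k·C_A^n at C_A = 2.323).
Fraction of consumed A going to B: r_B/(r_B+r_C) = 0.01212.
C_B = 0.01212·C_{A0}·X = 0.01212×4.77×0.513 = 0.0297 mol/dm³; Y_B = C_B/C_{A0} = 0.00622.

0.00622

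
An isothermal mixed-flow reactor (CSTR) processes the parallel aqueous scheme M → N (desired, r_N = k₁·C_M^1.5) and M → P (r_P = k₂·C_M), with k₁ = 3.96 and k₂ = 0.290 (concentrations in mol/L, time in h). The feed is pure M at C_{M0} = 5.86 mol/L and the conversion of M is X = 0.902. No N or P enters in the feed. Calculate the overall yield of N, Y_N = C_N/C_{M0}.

Exit C_M = C_{M0}(1−X) = 5.86×0.0980 = 0.5743 mol/L.
Rates in a CSTR are evaluated at the outlet concentration: r_N = 3.96×0.5743^1.5 = 1.723, r_P = 0.290×0.5743 = 0.1665.
Fraction of consumed M going to N: r_N/(r_N+r_P) = 0.9119.
C_N = 0.9119·C_{M0}·X = 0.9119×5.86×0.902 = 4.82 mol/L; Y_N = C_N/C_{M0} = 0.823.

0.823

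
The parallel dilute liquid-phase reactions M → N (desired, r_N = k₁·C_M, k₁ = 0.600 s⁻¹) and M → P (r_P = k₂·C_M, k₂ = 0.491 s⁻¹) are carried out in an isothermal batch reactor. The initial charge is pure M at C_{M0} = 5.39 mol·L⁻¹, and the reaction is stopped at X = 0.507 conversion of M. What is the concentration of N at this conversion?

C_M = C_{M0}(1−X) = 2.657 mol·L⁻¹.
Both paths are first order in M, so the instantaneous fraction to N is constant: dC_N/d(−C_M) = k₁/(k₁+k₂) = 0.5500.
C_N = 0.5500·(C_{M0}−C_M) = 0.5500×2.733 = 1.50 mol·L⁻¹.

1.50 mol·L⁻¹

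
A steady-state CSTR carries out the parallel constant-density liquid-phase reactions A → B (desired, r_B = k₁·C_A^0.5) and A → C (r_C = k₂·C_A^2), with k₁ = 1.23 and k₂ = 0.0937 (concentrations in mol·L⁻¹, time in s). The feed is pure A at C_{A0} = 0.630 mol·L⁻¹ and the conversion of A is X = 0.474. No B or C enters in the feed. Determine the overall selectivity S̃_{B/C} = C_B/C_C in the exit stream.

Exit C_A = C_{A0}(1−X) = 0.630×0.526 = 0.3314 mol·L⁻¹.
In a CSTR the entire volume is at exit conditions, so r_B = 1.23×0.3314^0.5 = 0.7081 and r_C = 0.0937×0.3314^2 = 0.01029.
Overall selectivity = C_B/C_C = r_Bτ/(r_Cτ) = r_B/r_C = 68.8.

68.8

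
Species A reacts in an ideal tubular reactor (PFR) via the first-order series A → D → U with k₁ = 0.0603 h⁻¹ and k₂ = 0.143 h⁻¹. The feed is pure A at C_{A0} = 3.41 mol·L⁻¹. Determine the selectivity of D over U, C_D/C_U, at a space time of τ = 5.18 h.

2.26

The intermediate concentration in a first-order A→B→C sequence is C_D = k₁C_{A0}(e^(−k₁τ) − e^(−k₂τ))/(k₂−k₁).
e^(−k₁τ) = e^(−0.0603×5.18) = e^(−0.3124) = 0.7317; e^(−k₂τ) = e^(−0.7407) = 0.4768.
C_D = 0.0603×3.41/(0.143−0.0603) × (0.7317−0.4768) = 2.486×0.2550 = 0.6339 mol·L⁻¹.
C_A = C_{A0}e^(−k₁τ) = 2.495 mol·L⁻¹, so C_U = C_{A0}−C_A−C_D = 0.2809 mol·L⁻¹; C_D/C_U = 2.26.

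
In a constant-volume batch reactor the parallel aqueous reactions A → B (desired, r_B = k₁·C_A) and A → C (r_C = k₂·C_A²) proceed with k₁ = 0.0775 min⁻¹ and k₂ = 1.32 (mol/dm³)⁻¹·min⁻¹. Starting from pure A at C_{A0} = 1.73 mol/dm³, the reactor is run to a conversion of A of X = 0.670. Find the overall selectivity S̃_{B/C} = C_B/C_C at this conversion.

0.0558

C_A = C_{A0}(1−X) = 0.5709 mol/dm³.
Along a PFR/batch, dC_B/dC_A = −r_B/(r_B+r_C) = −k₁/(k₁+k₂·C_A).
Integrating from C_{A0} to C_A: C_B = (0.0775/1.32)·ln[(0.0775+1.32·1.73)/(0.0775+1.32·0.571)] = 0.05871·ln(2.361/0.8311) = 0.06130 mol/dm³.
C_C = (C_{A0}−C_A)−C_B = 1.098 mol/dm³; S̃_{B/C} = 0.06130/1.098 = 0.0558.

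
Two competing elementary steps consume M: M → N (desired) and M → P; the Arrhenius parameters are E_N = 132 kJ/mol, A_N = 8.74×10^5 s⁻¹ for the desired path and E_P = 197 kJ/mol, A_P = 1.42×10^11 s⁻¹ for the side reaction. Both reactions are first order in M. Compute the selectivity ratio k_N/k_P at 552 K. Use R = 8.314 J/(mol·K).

8.71

k_N/k_P = (A_N/A_P)·exp[−(E_N−E_P)/(RT)] = (A_N/A_P)·exp[(E_P−E_N)/(RT)].
(E_P−E_N)/(RT) = (197−132)×10³/(8.314×552) = 65000/4589 = 14.16.
k_N/k_P = (8.74×10^5/1.42×10^11)·exp(14.16) = 6.155×10^-6 × 1.416×10^6 = 8.71.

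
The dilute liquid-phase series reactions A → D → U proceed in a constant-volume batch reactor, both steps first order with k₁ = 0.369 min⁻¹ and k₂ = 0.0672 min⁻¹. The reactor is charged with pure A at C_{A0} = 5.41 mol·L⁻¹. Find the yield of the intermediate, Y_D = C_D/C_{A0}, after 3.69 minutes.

The intermediate concentration in a first-order A→B→C sequence is C_D = k₁C_{A0}(e^(−k₁t) − e^(−k₂t))/(k₂−k₁).
e^(−k₁t) = e^(−0.369×3.69) = e^(−1.362) = 0.2562; e^(−k₂t) = e^(−0.2480) = 0.7804.
C_D = 0.369×5.41/(0.0672−0.369) × (0.2562−0.7804) = (-6.615)×(-0.5241) = 3.467 mol·L⁻¹.
Y_D = C_D/C_{A0} = 3.467/5.41 = 0.641.

0.641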